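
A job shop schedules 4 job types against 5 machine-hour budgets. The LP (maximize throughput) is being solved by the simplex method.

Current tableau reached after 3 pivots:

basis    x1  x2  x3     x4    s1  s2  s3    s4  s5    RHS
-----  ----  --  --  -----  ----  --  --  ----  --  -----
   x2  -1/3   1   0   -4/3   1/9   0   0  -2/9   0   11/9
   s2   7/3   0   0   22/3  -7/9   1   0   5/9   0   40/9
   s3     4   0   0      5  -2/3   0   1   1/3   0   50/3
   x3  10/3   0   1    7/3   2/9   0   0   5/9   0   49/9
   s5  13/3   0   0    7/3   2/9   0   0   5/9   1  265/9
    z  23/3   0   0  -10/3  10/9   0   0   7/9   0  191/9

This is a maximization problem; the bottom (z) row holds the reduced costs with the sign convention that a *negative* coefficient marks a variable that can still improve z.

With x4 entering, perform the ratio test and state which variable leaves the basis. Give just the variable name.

Ratios: row 1 (x2): entry -4/3 ≤ 0, skip; row 2 (s2): (40/9)/(22/3) = 20/33; row 3 (s3): (50/3)/5 = 10/3; row 4 (x3): (49/9)/(7/3) = 7/3; row 5 (s5): (265/9)/(7/3) = 265/21.
Minimum ratio 20/33 is in the s2 row, so s2 leaves.

s2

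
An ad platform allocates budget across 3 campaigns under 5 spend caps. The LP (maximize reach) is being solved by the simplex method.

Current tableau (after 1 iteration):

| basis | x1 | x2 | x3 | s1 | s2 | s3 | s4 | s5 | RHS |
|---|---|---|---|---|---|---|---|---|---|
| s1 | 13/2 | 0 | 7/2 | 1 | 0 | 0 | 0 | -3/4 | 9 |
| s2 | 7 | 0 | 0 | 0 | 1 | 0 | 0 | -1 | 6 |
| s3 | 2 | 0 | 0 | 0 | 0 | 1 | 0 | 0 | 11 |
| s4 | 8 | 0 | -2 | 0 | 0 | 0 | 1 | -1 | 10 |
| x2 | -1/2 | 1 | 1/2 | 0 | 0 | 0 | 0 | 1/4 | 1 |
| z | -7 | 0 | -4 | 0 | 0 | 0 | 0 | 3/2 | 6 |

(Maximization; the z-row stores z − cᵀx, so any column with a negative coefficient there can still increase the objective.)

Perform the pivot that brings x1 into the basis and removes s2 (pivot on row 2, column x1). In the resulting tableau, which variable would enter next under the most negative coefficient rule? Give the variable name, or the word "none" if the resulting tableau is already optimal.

Pivot element 7. New z-row = old z-row − (-7)·(row 2/7).
Updated z-row coefficients: x1: 0, x2: 0, x3: -4, s1: 0, s2: 1, s3: 0, s4: 0, s5: 1/2.
The most negative is -4 in column x3, so x3 would enter next.

x3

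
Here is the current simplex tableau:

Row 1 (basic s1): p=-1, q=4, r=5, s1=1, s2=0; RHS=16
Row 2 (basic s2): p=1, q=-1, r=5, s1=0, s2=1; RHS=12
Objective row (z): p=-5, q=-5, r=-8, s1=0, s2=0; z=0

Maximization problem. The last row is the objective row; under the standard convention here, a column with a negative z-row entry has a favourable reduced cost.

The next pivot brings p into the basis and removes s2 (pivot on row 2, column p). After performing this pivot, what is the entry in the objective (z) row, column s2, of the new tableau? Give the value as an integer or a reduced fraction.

5

Pivot element is row 2, column p: 1.
Normalize row 2: new (row 2, s2) = 1/1 = 1.
z-row ← z-row − (-5)·(new row 2): 0 − (-5)·1 = 5.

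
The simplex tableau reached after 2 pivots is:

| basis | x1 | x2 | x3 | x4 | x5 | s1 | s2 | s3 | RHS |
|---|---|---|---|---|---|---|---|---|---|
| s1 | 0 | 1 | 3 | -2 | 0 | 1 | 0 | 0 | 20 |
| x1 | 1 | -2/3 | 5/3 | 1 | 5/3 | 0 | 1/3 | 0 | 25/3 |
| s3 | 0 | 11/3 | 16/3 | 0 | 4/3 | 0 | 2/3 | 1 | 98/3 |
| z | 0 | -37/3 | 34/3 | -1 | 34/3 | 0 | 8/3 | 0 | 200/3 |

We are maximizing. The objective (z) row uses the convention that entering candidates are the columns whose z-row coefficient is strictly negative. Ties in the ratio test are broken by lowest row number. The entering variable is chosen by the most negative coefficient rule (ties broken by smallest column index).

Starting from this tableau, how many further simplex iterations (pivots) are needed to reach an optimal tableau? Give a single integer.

2

pivot: x2 in, s3 out → z = 1942/11
pivot: x4 in, x1 out → z = 2099/11
No improving column remains; optimal.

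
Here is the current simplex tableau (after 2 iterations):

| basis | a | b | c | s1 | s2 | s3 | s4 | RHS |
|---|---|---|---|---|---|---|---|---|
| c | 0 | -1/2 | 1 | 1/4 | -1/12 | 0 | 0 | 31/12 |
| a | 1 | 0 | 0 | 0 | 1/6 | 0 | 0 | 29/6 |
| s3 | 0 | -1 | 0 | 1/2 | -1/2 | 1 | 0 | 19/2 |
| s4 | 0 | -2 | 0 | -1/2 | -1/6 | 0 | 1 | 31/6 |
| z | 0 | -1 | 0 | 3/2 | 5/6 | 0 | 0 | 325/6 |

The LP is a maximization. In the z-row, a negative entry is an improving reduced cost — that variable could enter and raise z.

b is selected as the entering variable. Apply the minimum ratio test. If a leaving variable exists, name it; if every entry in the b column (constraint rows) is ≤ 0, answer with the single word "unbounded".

b-column entries: row 1: -1/2, row 2: 0, row 3: -1, row 4: -2. All ≤ 0, so b can increase without bound; the LP is unbounded in this direction.

unbounded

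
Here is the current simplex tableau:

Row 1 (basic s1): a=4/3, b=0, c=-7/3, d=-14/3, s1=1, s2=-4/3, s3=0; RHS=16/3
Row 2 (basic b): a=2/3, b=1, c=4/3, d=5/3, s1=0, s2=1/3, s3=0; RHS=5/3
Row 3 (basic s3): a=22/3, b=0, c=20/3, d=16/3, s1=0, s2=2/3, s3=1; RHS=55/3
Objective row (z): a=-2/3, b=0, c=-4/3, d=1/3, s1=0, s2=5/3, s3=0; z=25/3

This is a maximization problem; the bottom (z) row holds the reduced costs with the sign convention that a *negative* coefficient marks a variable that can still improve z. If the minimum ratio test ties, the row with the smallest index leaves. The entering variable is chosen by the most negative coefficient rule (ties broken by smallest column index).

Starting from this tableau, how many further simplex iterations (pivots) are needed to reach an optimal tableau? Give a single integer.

pivot: c in, b out → z = 10
No improving column remains; optimal.

1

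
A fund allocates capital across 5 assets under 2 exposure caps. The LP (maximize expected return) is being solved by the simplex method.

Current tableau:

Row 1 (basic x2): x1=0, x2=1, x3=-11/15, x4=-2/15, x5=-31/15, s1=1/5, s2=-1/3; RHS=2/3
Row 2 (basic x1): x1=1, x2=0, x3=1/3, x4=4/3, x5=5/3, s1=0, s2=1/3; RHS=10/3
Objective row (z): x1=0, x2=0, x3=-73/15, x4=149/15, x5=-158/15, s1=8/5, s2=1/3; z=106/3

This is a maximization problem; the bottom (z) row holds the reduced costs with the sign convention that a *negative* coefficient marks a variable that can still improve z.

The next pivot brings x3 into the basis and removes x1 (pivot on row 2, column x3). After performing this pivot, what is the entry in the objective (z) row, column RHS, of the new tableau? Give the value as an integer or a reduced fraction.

84

Pivot element is row 2, column x3: 1/3.
Normalize row 2: new (row 2, RHS) = (10/3)/(1/3) = 10.
z-row ← z-row − (-73/15)·(new row 2): 106/3 − (-73/15)·10 = 84.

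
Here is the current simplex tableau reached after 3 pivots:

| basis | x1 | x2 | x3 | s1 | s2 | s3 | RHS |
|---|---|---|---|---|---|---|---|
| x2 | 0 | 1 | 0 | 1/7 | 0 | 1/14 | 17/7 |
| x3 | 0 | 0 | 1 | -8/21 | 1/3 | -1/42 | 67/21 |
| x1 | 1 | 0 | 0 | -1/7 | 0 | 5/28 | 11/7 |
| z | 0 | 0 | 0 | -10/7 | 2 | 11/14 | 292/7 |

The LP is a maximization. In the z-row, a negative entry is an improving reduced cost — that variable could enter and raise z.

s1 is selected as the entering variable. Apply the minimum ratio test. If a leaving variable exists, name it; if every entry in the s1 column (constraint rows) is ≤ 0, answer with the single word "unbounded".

x2

Ratios: row 1 (x2): (17/7)/(1/7) = 17; row 2 (x3): entry -8/21 ≤ 0, skip; row 3 (x1): entry -1/7 ≤ 0, skip.
Minimum ratio is in the x2 row, so x2 leaves.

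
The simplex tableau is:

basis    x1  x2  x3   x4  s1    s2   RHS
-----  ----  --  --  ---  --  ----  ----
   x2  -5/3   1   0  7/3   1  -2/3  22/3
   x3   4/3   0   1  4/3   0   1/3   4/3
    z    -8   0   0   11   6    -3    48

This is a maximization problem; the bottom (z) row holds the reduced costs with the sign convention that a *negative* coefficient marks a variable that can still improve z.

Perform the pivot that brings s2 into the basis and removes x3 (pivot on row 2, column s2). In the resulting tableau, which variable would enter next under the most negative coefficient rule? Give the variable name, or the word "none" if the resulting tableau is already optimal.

Pivot element 1/3. New z-row = old z-row − (-3)·(row 2/(1/3)).
Updated z-row coefficients: x1: 4, x2: 0, x3: 9, x4: 23, s1: 6, s2: 0.
No coefficient is strictly negative; the tableau after this pivot is optimal.

none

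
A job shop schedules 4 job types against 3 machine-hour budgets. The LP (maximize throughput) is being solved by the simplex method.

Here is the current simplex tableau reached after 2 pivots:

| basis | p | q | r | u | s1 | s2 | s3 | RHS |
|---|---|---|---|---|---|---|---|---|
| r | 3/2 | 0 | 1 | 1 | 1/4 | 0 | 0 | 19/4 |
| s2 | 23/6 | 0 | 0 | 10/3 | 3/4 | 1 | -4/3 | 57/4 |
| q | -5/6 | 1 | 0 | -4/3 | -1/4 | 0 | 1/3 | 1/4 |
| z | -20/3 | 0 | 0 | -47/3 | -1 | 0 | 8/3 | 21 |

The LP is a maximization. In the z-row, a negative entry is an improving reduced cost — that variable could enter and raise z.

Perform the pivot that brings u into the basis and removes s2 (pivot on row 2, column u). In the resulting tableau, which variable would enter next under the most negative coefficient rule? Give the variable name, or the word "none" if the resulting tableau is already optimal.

Pivot element 10/3. New z-row = old z-row − (-47/3)·(row 2/(10/3)).
Updated z-row coefficients: p: 227/20, q: 0, r: 0, u: 0, s1: 101/40, s2: 47/10, s3: -18/5.
The most negative is -18/5 in column s3, so s3 would enter next.

s3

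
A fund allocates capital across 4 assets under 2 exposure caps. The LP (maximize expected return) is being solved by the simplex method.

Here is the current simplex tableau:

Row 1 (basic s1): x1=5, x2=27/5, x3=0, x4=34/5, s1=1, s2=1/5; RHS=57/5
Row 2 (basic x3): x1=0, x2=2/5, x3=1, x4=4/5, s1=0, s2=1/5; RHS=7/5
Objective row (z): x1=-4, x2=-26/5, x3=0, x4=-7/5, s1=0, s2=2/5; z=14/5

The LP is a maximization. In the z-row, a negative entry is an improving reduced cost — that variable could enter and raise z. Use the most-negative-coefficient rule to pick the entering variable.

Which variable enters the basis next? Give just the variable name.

x2

Objective-row coefficients: x1: -4, x2: -26/5, x3: 0, x4: -7/5, s1: 0, s2: 2/5.
The most negative is -26/5 in column x2, so x2 enters.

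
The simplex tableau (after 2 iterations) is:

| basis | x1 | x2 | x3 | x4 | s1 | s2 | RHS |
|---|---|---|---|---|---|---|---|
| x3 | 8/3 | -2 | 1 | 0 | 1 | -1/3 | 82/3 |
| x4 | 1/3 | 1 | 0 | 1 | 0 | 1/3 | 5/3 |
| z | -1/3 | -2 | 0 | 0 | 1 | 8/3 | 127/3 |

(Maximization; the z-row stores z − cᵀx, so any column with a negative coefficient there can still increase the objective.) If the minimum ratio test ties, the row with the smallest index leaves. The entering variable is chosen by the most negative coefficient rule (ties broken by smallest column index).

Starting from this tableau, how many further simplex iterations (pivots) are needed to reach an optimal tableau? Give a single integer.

1

pivot: x2 in, x4 out → z = 137/3
No improving column remains; optimal.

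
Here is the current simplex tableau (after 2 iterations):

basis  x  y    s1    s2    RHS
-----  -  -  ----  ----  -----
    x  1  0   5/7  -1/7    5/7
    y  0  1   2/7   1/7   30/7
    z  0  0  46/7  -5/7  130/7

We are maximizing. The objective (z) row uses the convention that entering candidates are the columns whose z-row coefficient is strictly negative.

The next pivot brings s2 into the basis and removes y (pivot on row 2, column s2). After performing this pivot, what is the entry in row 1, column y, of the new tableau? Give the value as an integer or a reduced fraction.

1

Pivot element is row 2, column s2: 1/7.
Normalize row 2: new (row 2, y) = 1/(1/7) = 7.
row 1 ← row 1 − (-1/7)·(new row 2): 0 − (-1/7)·7 = 1.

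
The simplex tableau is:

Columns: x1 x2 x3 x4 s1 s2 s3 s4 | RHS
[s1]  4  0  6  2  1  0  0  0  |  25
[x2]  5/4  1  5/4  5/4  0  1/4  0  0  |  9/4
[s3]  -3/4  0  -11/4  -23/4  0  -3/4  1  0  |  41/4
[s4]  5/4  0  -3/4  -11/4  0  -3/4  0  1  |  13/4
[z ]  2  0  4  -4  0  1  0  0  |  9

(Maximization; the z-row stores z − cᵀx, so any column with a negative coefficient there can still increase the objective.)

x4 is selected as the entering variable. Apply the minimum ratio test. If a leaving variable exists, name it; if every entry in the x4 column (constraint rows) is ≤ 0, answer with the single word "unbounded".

Ratios: row 1 (s1): 25/2 = 25/2; row 2 (x2): (9/4)/(5/4) = 9/5; row 3 (s3): entry -23/4 ≤ 0, skip; row 4 (s4): entry -11/4 ≤ 0, skip.
Minimum ratio is in the x2 row, so x2 leaves.

x2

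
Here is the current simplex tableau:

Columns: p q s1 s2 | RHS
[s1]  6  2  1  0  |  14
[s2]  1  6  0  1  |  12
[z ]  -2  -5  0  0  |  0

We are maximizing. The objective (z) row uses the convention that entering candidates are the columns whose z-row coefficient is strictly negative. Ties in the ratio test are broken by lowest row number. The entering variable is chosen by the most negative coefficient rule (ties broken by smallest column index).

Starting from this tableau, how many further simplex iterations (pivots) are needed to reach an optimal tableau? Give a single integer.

pivot: q in, s2 out → z = 10
pivot: p in, s1 out → z = 205/17
No improving column remains; optimal.

2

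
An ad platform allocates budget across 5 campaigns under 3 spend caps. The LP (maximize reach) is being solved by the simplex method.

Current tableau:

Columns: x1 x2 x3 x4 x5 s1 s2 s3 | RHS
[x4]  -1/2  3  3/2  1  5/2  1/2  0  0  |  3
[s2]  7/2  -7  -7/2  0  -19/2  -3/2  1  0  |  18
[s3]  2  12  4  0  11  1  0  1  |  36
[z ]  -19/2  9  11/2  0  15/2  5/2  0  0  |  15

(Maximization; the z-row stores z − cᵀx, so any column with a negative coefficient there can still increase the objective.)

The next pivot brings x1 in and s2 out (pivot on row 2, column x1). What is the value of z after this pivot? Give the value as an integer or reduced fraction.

Minimum ratio for x1: 18/(7/2) = 36/7.
z changes by −(z-row coeff of x1)·ratio = −(-19/2)·(36/7) = 342/7.
New z = 15 + (342/7) = 447/7.

447/7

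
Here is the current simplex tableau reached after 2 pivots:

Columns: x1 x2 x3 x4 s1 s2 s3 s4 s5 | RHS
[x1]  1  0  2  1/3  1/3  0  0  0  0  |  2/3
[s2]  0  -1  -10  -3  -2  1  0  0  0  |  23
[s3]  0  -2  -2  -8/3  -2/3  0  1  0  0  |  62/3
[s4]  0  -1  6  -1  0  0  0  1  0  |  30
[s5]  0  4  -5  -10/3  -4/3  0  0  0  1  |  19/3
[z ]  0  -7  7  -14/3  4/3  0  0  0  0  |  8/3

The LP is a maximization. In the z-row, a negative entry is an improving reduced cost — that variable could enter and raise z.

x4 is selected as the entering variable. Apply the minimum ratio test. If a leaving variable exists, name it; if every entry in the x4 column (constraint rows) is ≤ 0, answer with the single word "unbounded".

x1

Ratios: row 1 (x1): (2/3)/(1/3) = 2; row 2 (s2): entry -3 ≤ 0, skip; row 3 (s3): entry -8/3 ≤ 0, skip; row 4 (s4): entry -1 ≤ 0, skip; row 5 (s5): entry -10/3 ≤ 0, skip.
Minimum ratio is in the x1 row, so x1 leaves.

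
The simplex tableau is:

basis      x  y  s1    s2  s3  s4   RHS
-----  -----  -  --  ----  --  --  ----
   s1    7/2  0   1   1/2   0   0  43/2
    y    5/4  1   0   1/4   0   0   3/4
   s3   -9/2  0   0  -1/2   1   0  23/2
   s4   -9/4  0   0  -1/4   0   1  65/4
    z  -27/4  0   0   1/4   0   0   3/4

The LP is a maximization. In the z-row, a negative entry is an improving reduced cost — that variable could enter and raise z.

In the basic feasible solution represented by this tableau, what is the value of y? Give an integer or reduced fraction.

3/4

y is basic (row 2); its value is the RHS of that row: 3/4.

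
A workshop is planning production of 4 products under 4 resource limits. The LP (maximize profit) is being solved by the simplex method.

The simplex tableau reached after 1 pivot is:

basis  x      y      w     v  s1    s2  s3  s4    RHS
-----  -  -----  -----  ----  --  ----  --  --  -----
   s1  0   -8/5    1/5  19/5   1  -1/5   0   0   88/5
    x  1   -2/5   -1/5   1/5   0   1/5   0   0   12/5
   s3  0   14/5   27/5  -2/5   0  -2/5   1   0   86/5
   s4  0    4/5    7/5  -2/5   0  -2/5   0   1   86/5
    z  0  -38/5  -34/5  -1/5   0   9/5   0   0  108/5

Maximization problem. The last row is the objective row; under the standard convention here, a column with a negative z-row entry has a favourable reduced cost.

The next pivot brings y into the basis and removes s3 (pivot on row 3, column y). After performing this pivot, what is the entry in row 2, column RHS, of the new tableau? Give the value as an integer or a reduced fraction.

Pivot element is row 3, column y: 14/5.
Normalize row 3: new (row 3, RHS) = (86/5)/(14/5) = 43/7.
row 2 ← row 2 − (-2/5)·(new row 3): 12/5 − (-2/5)·(43/7) = 34/7.

34/7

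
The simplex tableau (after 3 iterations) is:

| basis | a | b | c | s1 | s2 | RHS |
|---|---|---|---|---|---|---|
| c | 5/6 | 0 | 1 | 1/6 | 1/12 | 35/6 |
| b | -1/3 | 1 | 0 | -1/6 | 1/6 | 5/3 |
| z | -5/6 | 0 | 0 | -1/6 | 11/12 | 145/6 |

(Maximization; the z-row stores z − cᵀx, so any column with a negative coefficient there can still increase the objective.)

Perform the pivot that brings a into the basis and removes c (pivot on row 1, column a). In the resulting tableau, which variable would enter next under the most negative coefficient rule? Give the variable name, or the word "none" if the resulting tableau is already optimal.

Pivot element 5/6. New z-row = old z-row − (-5/6)·(row 1/(5/6)).
Updated z-row coefficients: a: 0, b: 0, c: 1, s1: 0, s2: 1.
No coefficient is strictly negative; the tableau after this pivot is optimal.

none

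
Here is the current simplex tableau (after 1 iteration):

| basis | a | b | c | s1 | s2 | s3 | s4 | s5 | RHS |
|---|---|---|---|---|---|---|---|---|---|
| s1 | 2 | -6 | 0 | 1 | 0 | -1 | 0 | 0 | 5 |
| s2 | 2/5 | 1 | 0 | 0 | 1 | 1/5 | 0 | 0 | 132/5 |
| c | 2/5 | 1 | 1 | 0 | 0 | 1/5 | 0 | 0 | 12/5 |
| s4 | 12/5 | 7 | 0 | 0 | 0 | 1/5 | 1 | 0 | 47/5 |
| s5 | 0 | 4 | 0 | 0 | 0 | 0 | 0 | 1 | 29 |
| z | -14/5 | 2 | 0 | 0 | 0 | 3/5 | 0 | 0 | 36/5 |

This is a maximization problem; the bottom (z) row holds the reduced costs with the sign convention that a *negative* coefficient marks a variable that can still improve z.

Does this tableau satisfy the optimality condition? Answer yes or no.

Column a has objective-row coefficient -14/5, which is negative; an improving pivot exists, so not yet optimal.

no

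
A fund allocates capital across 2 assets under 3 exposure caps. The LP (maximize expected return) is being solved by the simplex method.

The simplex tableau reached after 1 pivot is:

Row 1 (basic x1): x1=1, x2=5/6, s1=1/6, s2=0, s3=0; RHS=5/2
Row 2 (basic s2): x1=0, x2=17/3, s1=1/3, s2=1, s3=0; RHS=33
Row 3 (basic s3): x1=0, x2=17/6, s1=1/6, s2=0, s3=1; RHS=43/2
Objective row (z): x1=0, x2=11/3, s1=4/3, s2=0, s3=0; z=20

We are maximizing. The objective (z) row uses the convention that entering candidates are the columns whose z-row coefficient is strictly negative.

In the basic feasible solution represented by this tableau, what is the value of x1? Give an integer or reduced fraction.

x1 is basic (row 1); its value is the RHS of that row: 5/2.

5/2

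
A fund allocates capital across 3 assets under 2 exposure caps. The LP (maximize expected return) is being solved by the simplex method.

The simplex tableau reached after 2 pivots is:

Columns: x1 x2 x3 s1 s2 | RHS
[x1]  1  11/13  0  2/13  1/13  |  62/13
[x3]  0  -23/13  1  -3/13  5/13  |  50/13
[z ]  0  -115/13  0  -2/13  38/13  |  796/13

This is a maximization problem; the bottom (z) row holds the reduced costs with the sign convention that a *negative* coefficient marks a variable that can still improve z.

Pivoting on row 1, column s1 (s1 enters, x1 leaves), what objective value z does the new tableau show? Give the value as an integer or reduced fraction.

66

Minimum ratio for s1: (62/13)/(2/13) = 31.
z changes by −(z-row coeff of s1)·ratio = −(-2/13)·31 = 62/13.
New z = 796/13 + (62/13) = 66.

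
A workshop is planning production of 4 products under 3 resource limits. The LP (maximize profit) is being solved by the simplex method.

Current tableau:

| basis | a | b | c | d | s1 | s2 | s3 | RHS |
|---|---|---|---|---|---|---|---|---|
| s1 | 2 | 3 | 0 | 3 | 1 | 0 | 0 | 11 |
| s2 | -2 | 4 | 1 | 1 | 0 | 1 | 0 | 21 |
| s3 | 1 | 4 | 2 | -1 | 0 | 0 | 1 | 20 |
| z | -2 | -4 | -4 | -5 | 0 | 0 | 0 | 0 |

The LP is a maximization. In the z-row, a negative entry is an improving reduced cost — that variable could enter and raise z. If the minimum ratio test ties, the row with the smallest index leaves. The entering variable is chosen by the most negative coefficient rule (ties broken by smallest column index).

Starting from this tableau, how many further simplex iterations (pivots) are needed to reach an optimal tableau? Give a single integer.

pivot: d in, s1 out → z = 55/3
pivot: c in, s3 out → z = 197/3
No improving column remains; optimal.

2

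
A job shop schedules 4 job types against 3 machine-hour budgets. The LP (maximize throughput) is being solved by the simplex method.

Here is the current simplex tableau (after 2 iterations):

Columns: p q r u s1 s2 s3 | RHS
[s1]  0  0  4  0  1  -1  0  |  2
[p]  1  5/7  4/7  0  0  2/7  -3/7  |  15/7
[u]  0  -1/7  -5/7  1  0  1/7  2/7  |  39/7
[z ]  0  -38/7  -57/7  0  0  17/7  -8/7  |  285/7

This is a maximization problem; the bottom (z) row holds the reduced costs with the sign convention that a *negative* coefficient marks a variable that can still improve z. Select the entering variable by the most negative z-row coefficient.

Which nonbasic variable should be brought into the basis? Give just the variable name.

r

Objective-row coefficients: p: 0, q: -38/7, r: -57/7, u: 0, s1: 0, s2: 17/7, s3: -8/7.
The most negative is -57/7 in column r, so r enters.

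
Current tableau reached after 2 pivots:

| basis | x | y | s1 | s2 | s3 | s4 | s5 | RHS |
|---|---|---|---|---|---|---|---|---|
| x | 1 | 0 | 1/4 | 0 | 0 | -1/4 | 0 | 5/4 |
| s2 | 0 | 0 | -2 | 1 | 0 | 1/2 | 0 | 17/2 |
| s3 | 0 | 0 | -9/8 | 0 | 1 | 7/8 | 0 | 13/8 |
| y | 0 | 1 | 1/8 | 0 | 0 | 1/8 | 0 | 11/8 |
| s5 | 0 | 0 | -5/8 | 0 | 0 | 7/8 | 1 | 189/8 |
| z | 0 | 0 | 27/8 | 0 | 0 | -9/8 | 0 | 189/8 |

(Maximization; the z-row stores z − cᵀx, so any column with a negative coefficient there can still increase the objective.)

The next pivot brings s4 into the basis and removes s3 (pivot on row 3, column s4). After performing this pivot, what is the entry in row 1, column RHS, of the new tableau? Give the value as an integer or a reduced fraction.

12/7

Pivot element is row 3, column s4: 7/8.
Normalize row 3: new (row 3, RHS) = (13/8)/(7/8) = 13/7.
row 1 ← row 1 − (-1/4)·(new row 3): 5/4 − (-1/4)·(13/7) = 12/7.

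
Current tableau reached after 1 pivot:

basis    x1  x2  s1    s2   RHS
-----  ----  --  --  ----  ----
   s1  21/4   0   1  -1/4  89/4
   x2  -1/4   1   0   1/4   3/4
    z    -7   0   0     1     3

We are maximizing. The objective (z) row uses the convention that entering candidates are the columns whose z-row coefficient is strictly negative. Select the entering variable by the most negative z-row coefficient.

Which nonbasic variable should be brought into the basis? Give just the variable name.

x1

Objective-row coefficients: x1: -7, x2: 0, s1: 0, s2: 1.
The most negative is -7 in column x1, so x1 enters.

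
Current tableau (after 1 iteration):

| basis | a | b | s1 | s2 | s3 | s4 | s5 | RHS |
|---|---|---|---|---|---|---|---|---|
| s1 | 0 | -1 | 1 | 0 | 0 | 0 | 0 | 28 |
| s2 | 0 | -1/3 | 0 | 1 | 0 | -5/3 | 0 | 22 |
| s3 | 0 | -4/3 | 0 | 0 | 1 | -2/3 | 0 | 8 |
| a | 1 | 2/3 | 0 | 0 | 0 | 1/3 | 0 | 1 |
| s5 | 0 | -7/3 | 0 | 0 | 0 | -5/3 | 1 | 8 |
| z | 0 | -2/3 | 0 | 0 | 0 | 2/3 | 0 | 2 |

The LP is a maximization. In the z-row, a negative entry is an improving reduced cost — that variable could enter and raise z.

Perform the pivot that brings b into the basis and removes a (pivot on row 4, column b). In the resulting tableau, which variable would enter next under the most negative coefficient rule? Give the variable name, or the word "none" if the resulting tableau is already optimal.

none

Pivot element 2/3. New z-row = old z-row − (-2/3)·(row 4/(2/3)).
Updated z-row coefficients: a: 1, b: 0, s1: 0, s2: 0, s3: 0, s4: 1, s5: 0.
No coefficient is strictly negative; the tableau after this pivot is optimal.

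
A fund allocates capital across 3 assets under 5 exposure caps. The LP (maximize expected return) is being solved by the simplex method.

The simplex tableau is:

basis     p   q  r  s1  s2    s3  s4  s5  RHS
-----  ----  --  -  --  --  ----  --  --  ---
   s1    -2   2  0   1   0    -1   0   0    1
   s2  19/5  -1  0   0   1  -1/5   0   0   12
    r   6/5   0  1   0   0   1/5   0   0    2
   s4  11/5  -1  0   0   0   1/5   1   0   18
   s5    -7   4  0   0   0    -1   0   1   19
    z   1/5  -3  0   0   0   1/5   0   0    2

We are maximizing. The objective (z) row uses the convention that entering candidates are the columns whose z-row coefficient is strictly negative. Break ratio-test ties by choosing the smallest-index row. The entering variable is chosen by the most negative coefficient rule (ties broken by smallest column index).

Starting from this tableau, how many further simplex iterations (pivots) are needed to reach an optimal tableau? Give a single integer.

3

pivot: q in, s1 out → z = 7/2
pivot: p in, r out → z = 49/6
pivot: s3 in, p out → z = 33/2
No improving column remains; optimal.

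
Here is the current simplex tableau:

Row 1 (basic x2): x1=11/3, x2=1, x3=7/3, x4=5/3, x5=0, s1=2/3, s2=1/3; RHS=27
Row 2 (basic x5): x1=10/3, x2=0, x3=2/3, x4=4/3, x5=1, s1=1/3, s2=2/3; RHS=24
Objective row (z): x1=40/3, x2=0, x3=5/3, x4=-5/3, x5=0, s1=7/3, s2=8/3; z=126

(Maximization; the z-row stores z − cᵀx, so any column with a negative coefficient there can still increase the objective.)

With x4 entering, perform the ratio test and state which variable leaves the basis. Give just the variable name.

Ratios: row 1 (x2): 27/(5/3) = 81/5; row 2 (x5): 24/(4/3) = 18.
Minimum ratio 81/5 is in the x2 row, so x2 leaves.

x2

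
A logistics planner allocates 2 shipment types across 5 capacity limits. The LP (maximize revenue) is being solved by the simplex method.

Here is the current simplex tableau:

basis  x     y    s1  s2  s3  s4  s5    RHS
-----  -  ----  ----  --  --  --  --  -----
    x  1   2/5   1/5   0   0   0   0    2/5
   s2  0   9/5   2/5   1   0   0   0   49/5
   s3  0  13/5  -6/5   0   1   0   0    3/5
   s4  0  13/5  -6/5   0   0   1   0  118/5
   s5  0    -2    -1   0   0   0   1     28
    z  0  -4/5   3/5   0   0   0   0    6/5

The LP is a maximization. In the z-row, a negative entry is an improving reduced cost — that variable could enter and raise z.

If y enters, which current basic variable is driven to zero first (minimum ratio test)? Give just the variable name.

Ratios: row 1 (x): (2/5)/(2/5) = 1; row 2 (s2): (49/5)/(9/5) = 49/9; row 3 (s3): (3/5)/(13/5) = 3/13; row 4 (s4): (118/5)/(13/5) = 118/13; row 5 (s5): entry -2 ≤ 0, skip.
Minimum ratio 3/13 is in the s3 row, so s3 leaves.

s3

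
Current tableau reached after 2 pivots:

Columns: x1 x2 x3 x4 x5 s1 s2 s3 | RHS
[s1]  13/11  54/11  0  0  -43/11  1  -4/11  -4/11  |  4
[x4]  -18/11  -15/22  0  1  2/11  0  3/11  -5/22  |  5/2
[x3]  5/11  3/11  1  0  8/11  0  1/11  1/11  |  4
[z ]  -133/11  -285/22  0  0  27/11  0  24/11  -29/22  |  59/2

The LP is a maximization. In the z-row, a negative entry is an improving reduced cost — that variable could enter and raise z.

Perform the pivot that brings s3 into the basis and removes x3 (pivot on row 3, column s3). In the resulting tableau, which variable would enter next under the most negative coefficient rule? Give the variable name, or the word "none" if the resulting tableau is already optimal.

Pivot element 1/11. New z-row = old z-row − (-29/22)·(row 3/(1/11)).
Updated z-row coefficients: x1: -11/2, x2: -9, x3: 29/2, x4: 0, x5: 13, s1: 0, s2: 7/2, s3: 0.
The most negative is -9 in column x2, so x2 would enter next.

x2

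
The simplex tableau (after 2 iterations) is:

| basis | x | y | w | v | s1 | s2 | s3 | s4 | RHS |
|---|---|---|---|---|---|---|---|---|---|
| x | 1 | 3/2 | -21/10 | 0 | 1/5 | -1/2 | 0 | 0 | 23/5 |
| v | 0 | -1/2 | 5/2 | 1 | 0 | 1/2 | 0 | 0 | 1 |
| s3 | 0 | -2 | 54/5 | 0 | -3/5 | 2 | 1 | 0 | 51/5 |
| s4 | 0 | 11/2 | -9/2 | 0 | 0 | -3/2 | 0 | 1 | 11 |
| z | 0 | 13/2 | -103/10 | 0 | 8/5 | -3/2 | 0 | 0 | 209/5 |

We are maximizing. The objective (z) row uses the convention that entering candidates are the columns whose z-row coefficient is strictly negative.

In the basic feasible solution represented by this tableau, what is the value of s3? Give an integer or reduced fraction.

51/5

s3 is basic (row 3); its value is the RHS of that row: 51/5.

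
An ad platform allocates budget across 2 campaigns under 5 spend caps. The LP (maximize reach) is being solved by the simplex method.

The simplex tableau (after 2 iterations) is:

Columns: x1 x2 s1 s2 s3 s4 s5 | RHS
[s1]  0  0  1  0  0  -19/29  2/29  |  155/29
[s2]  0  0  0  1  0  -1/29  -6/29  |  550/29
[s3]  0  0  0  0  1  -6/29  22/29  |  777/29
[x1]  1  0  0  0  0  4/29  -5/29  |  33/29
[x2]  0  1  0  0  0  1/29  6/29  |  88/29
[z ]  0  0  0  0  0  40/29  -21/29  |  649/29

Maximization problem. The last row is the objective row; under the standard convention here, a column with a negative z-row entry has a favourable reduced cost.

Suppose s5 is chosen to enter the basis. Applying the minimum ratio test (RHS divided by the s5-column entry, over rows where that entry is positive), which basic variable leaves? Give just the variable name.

x2

Ratios: row 1 (s1): (155/29)/(2/29) = 155/2; row 2 (s2): entry -6/29 ≤ 0, skip; row 3 (s3): (777/29)/(22/29) = 777/22; row 4 (x1): entry -5/29 ≤ 0, skip; row 5 (x2): (88/29)/(6/29) = 44/3.
Minimum ratio 44/3 is in the x2 row, so x2 leaves.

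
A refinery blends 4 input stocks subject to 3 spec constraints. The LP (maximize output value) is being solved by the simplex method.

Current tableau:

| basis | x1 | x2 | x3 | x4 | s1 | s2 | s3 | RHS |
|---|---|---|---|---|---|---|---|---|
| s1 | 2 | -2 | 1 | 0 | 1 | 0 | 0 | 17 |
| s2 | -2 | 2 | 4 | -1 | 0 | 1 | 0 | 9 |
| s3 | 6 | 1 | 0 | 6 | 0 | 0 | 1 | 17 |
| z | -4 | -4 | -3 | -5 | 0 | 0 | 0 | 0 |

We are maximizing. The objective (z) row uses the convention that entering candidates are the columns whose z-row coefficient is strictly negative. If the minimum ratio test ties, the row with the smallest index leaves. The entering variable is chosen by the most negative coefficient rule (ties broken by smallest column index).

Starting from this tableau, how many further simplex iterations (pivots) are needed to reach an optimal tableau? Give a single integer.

3

pivot: x4 in, s3 out → z = 85/6
pivot: x2 in, s2 out → z = 409/13
pivot: x1 in, x4 out → z = 226/7
No improving column remains; optimal.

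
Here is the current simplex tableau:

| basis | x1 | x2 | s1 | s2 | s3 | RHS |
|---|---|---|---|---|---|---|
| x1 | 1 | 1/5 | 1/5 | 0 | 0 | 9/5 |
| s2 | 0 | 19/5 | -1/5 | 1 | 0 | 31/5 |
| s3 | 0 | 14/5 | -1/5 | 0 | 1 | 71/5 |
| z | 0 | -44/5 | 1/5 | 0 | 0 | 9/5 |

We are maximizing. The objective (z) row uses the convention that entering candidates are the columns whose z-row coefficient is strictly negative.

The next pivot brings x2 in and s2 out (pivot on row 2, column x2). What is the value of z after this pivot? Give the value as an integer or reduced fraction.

307/19

Minimum ratio for x2: (31/5)/(19/5) = 31/19.
z changes by −(z-row coeff of x2)·ratio = −(-44/5)·(31/19) = 1364/95.
New z = 9/5 + (1364/95) = 307/19.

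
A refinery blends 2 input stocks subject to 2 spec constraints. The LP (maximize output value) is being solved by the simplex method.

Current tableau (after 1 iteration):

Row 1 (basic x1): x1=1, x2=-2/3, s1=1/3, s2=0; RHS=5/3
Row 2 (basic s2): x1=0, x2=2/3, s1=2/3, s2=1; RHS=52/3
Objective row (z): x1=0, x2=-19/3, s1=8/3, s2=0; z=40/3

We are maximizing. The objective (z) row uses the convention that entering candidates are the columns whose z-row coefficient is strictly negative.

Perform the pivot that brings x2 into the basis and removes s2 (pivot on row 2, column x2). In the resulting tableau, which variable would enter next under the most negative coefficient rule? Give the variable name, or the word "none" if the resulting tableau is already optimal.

none

Pivot element 2/3. New z-row = old z-row − (-19/3)·(row 2/(2/3)).
Updated z-row coefficients: x1: 0, x2: 0, s1: 9, s2: 19/2.
No coefficient is strictly negative; the tableau after this pivot is optimal.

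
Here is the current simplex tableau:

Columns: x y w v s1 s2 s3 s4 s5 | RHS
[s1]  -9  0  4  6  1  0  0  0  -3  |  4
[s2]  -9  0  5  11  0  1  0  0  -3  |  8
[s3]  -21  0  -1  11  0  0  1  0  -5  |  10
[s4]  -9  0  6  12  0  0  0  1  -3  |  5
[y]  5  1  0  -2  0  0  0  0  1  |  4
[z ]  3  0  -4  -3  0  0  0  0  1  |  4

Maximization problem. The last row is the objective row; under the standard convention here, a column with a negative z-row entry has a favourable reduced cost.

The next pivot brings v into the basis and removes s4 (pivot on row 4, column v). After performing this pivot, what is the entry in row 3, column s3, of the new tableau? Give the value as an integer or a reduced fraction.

Pivot element is row 4, column v: 12.
Normalize row 4: new (row 4, s3) = 0/12 = 0.
row 3 ← row 3 − 11·(new row 4): 1 − 11·0 = 1.

1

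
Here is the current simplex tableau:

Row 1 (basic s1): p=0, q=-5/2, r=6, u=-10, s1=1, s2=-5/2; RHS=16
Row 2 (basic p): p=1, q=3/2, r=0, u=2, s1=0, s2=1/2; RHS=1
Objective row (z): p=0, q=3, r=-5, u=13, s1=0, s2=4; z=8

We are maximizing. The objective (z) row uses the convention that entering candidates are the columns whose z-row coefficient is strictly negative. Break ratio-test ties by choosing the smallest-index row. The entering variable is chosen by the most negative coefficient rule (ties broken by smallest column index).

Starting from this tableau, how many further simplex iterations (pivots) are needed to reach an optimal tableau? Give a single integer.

1

pivot: r in, s1 out → z = 64/3
No improving column remains; optimal.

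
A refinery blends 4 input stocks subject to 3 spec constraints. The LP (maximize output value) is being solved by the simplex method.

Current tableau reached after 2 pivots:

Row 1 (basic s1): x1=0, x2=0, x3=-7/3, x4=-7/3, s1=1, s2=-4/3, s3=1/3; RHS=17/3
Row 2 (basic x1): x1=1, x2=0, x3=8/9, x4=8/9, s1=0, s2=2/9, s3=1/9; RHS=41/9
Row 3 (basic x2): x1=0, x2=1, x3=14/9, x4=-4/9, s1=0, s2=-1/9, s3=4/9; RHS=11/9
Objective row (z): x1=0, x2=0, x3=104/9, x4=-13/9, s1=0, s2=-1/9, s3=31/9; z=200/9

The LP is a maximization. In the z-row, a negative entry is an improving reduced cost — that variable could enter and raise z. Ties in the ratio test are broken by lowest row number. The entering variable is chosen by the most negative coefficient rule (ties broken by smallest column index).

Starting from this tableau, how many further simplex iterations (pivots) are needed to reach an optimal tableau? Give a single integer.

pivot: x4 in, x1 out → z = 237/8
No improving column remains; optimal.

1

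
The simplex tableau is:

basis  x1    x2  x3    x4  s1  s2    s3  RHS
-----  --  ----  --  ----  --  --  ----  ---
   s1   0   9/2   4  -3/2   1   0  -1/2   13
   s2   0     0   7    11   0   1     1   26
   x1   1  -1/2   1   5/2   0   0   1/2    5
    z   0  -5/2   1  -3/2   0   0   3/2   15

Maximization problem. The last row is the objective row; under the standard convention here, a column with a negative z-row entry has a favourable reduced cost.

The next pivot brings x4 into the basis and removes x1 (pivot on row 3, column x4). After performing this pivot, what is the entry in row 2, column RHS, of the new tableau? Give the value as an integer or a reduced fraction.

4

Pivot element is row 3, column x4: 5/2.
Normalize row 3: new (row 3, RHS) = 5/(5/2) = 2.
row 2 ← row 2 − 11·(new row 3): 26 − 11·2 = 4.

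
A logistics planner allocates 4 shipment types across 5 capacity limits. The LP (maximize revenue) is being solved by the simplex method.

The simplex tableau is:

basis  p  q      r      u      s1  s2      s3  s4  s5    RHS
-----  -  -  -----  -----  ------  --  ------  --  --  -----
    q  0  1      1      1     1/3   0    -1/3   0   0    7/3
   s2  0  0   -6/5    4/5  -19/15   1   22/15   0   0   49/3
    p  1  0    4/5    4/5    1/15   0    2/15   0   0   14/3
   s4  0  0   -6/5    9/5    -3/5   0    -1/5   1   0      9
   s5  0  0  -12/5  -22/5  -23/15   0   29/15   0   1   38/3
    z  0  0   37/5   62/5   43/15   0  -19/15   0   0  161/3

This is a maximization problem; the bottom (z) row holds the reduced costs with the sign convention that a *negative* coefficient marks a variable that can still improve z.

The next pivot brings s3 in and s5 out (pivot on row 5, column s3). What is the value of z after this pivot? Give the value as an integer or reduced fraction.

Minimum ratio for s3: (38/3)/(29/15) = 190/29.
z changes by −(z-row coeff of s3)·ratio = −(-19/15)·(190/29) = 722/87.
New z = 161/3 + (722/87) = 1797/29.

1797/29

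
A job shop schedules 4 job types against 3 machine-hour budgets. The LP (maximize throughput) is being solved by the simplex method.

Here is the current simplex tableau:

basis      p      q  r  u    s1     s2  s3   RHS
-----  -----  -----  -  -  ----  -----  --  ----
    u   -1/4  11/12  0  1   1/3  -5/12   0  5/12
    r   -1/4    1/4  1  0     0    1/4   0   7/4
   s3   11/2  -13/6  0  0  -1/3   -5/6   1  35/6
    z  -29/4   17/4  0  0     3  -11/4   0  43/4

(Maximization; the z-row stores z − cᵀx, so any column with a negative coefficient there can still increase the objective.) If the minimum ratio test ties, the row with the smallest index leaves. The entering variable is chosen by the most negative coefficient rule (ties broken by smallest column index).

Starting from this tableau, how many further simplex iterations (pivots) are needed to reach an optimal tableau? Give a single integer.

pivot: p in, s3 out → z = 1217/66
pivot: s2 in, r out → z = 55
No improving column remains; optimal.

2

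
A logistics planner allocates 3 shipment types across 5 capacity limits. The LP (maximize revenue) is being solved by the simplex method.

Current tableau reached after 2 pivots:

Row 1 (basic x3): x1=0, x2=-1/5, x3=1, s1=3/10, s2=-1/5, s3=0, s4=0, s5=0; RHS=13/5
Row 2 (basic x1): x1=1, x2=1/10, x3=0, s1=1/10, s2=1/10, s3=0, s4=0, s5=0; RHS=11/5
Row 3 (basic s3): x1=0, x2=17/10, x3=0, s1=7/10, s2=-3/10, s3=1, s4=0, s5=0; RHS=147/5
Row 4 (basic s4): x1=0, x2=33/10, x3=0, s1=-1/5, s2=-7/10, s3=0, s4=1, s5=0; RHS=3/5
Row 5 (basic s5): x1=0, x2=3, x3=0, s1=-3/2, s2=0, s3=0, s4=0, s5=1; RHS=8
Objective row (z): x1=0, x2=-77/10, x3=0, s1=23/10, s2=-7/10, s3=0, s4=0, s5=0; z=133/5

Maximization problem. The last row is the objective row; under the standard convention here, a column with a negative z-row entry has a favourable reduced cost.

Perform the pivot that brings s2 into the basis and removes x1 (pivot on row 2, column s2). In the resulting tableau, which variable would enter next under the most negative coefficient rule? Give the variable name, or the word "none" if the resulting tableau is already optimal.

x2

Pivot element 1/10. New z-row = old z-row − (-7/10)·(row 2/(1/10)).
Updated z-row coefficients: x1: 7, x2: -7, x3: 0, s1: 3, s2: 0, s3: 0, s4: 0, s5: 0.
The most negative is -7 in column x2, so x2 would enter next.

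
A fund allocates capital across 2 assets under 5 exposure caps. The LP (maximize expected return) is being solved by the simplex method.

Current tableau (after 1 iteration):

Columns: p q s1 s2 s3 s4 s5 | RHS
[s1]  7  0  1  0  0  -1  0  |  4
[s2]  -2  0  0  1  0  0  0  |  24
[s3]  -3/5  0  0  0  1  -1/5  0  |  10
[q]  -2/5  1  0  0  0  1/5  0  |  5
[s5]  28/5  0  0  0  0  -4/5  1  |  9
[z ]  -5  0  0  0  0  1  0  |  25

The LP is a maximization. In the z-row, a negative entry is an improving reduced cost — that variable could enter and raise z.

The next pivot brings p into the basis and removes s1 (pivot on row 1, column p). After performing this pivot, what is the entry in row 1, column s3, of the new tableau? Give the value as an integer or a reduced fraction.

0

Pivot element is row 1, column p: 7.
Normalize row 1: new (row 1, s3) = 0/7 = 0.
Row 1 is the pivot row, so the entry is 0.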